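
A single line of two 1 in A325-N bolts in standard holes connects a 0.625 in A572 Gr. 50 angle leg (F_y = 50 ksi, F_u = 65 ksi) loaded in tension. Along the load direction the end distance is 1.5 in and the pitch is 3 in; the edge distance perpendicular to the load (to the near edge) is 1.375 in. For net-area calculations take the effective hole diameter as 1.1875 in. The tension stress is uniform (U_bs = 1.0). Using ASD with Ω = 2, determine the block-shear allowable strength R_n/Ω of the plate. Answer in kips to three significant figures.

49 kips

Shear plane L_v = 1.5 + 1·3 = 4.5 in; A_gv = 4.5 × 0.625 = 2.812 in².
A_nv = (4.5 − 1.5·1.1875) × 0.625 = 1.699 in².
A_nt = (1.375 − 0.5·1.1875) × 0.625 = 0.4883 in².
0.6 F_u A_nv = 66.27 kips; 0.6 F_y A_gv = 84.38 kips → shear rupture governs the shear term.
R_n = 66.27 + 1.0 × 65 × 0.4883 = 98.01 kips.
Allowable strength R_n/Ω = 98.01 / 2 = 49 kips.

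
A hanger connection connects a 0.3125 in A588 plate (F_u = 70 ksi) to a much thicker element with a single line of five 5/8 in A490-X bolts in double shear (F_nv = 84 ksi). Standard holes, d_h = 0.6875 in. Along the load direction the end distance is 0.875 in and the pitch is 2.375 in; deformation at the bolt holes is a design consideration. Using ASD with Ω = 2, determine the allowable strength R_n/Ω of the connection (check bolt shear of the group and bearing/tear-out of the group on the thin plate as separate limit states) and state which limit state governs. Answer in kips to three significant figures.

Bolt shear: A_b = π·0.625²/4 = 0.3068 in²; R_n = 84 × 0.3068 × 5 × 2 = 257.7 kips → 257.7 / 2 = 129 kips.
Bearing (1.2 l_c t F_u ≤ 2.4 d t F_u): upper limit = 2.4·0.625·0.3125·70 = 32.81 kips.
  Edge l_c = 0.875 − 0.6875/2 = 0.5312 → r_n = 13.95 kips; interior l_c = 2.375 − 0.6875 = 1.688 → r_n = 32.81 kips.
  R_n,bearing = 1·13.95 + 4·32.81 = 145.2 kips → 145.2 / 2 = 72.6 kips.
Bearing governs: 72.6 kips.

72.6 kips (bearing governs)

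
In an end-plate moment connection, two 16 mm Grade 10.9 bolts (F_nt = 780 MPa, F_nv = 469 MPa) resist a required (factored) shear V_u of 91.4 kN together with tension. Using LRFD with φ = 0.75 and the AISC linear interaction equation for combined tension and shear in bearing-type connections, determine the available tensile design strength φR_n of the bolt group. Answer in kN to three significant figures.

A_b = π·16²/4 = 201.1 mm²; f_rv = 91.4 × 1000 / (2 × 201.1) = 227.3 MPa.
F'_nt = 1.3 F_nt − (F_nt / φF_nv) f_rv = 1.3·780 − (780/(0.75·469))·227.3 = 510 MPa, capped at F_nt → F'_nt = 510 MPa.
R_n = F'_nt · A_b · n = 510 × 201.1 × 2 / 1000 = 205.1 kN.
Design strength φR_n = 0.75 × 205.1 = 154 kN.

154 kN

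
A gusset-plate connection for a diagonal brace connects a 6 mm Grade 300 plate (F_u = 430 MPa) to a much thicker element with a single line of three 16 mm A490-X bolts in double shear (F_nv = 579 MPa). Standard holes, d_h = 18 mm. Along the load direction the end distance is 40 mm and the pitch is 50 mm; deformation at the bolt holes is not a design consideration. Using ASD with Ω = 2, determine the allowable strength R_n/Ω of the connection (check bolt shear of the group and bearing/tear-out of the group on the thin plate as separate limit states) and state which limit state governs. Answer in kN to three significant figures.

184 kN (bearing governs)

Bolt shear: A_b = π·16²/4 = 201.1 mm²; R_n = 579 × 201.1 × 3 × 2 / 1000 = 698.5 kN → 698.5 / 2 = 349 kN.
Bearing (1.5 l_c t F_u ≤ 3.0 d t F_u): upper limit = 3.0·16·6·430 / 1000 = 123.8 kN.
  Edge l_c = 40 − 18/2 = 31 → r_n = 120 kN; interior l_c = 50 − 18 = 32 → r_n = 123.8 kN.
  R_n,bearing = 1·120 + 2·123.8 = 367.6 kN → 367.6 / 2 = 184 kN.
Bearing governs: 184 kN.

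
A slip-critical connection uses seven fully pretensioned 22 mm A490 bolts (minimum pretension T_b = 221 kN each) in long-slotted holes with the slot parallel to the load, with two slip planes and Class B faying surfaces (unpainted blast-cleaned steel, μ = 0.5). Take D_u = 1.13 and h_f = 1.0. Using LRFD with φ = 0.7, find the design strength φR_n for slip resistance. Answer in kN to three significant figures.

1220 kN

R_n = μ · D_u · h_f · T_b · n_s · n_b = 0.5 × 1.13 × 1.0 × 221 × 2 × 7 = 1748 kN.
Design strength φR_n = 0.7 × 1748 = 1220 kN.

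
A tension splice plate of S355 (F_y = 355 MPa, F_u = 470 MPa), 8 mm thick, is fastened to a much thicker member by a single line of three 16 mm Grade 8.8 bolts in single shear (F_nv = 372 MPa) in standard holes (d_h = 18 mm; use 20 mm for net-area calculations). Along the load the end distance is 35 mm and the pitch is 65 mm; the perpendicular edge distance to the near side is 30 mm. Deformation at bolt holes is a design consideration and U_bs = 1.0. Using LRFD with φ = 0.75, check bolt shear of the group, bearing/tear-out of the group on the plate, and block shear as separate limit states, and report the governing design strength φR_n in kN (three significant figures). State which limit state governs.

Bolt shear: A_b = π·16²/4 = 201.1 mm²; R_n = 372 × 201.1 × 3 × 1 / 1000 = 224.4 kN → 0.75 × 224.4 = 168 kN.
Bearing: edge l_c = 26, r_n = 117.3 kN; interior l_c = 47, r_n = 144.4 kN; R_n = 117.3 + 2·144.4 = 406.1 kN → 305 kN.
Block shear: A_gv = 1320, A_nv = 920, A_nt = 160 mm²; R_n = min(0.6F_uA_nv, 0.6F_yA_gv) + U_bs·F_u·A_nt = 334.6 kN → 251 kN.
Bolt shear governs: 168 kN.

168 kN (bolt shear governs)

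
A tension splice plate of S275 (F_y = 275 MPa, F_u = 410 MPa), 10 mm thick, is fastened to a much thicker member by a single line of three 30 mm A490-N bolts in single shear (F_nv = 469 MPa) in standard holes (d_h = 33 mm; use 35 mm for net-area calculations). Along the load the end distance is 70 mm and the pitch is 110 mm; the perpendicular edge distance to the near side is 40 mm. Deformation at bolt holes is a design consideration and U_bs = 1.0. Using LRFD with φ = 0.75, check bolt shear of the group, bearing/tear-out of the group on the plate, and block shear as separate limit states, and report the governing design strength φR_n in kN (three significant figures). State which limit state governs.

428 kN (block shear governs)

Bolt shear: A_b = π·30²/4 = 706.9 mm²; R_n = 469 × 706.9 × 3 × 1 / 1000 = 994.5 kN → 0.75 × 994.5 = 746 kN.
Bearing: edge l_c = 53.5, r_n = 263.2 kN; interior l_c = 77, r_n = 295.2 kN; R_n = 263.2 + 2·295.2 = 853.6 kN → 640 kN.
Block shear: A_gv = 2900, A_nv = 2025, A_nt = 225 mm²; R_n = min(0.6F_uA_nv, 0.6F_yA_gv) + U_bs·F_u·A_nt = 570.8 kN → 428 kN.
Block shear governs: 428 kN.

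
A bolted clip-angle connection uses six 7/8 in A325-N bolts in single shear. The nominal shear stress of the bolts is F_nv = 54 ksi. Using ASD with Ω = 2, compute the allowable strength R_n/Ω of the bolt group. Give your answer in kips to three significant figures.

A_b = π × 0.875² / 4 = 0.6013 in².
R_n = F_nv · A_b · n · n_s = 54 × 0.6013 × 6 × 1 = 194.8 kips.
Allowable strength R_n/Ω = 194.8 / 2 = 97.4 kips.

97.4 kips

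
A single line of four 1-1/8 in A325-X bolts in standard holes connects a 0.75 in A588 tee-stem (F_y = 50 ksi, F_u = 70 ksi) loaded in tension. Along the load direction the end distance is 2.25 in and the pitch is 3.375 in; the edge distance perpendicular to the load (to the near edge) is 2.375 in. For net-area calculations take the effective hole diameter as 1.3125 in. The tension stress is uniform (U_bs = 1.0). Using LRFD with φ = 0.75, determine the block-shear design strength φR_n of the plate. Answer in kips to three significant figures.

252 kips

Shear plane L_v = 2.25 + 3·3.375 = 12.38 in; A_gv = 12.38 × 0.75 = 9.281 in².
A_nv = (12.38 − 3.5·1.3125) × 0.75 = 5.836 in².
A_nt = (2.375 − 0.5·1.3125) × 0.75 = 1.289 in².
0.6 F_u A_nv = 245.1 kips; 0.6 F_y A_gv = 278.4 kips → shear rupture governs the shear term.
R_n = 245.1 + 1.0 × 70 × 1.289 = 335.3 kips.
Design strength φR_n = 0.75 × 335.3 = 252 kips.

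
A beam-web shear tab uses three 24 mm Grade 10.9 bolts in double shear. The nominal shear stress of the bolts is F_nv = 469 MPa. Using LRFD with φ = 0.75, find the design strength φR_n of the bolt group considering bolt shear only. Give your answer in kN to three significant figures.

955 kN

A_b = π × 24² / 4 = 452.4 mm².
R_n = F_nv · A_b · n · n_s = 469 × 452.4 × 3 × 2 / 1000 = 1273 kN.
Design strength φR_n = 0.75 × 1273 = 955 kN.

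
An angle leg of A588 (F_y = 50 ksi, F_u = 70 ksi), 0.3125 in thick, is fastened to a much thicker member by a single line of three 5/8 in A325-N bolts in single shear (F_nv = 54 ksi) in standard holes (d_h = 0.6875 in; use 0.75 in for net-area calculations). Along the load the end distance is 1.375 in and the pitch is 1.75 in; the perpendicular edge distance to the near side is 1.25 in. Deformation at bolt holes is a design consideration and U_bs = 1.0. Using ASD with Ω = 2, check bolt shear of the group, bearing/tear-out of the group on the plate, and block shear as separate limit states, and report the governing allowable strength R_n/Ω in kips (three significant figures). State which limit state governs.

Bolt shear: A_b = π·0.625²/4 = 0.3068 in²; R_n = 54 × 0.3068 × 3 × 1 = 49.7 kips → 49.7 / 2 = 24.9 kips.
Bearing: edge l_c = 1.031, r_n = 27.07 kips; interior l_c = 1.062, r_n = 27.89 kips; R_n = 27.07 + 2·27.89 = 82.85 kips → 41.4 kips.
Block shear: A_gv = 1.523, A_nv = 0.9375, A_nt = 0.2734 in²; R_n = min(0.6F_uA_nv, 0.6F_yA_gv) + U_bs·F_u·A_nt = 58.52 kips → 29.3 kips.
Bolt shear governs: 24.9 kips.

24.9 kips (bolt shear governs)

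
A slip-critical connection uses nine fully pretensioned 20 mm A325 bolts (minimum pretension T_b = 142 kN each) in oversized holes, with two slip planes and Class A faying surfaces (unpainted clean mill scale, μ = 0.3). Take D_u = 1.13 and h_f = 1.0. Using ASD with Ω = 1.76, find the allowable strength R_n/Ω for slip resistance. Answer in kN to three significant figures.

492 kN

R_n = μ · D_u · h_f · T_b · n_s · n_b = 0.3 × 1.13 × 1.0 × 142 × 2 × 9 = 866.5 kN.
Allowable strength R_n/Ω = 866.5 / 1.76 = 492 kN.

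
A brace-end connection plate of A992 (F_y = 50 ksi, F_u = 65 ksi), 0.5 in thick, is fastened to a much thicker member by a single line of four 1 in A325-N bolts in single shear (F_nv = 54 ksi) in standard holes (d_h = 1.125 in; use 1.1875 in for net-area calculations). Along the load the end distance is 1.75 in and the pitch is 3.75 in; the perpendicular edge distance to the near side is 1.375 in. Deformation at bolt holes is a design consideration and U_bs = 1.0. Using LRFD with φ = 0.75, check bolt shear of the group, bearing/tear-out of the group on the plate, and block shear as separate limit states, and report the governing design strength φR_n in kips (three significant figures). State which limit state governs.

127 kips (bolt shear governs)

Bolt shear: A_b = π·1²/4 = 0.7854 in²; R_n = 54 × 0.7854 × 4 × 1 = 169.6 kips → 0.75 × 169.6 = 127 kips.
Bearing: edge l_c = 1.188, r_n = 46.31 kips; interior l_c = 2.625, r_n = 78 kips; R_n = 46.31 + 3·78 = 280.3 kips → 210 kips.
Block shear: A_gv = 6.5, A_nv = 4.422, A_nt = 0.3906 in²; R_n = min(0.6F_uA_nv, 0.6F_yA_gv) + U_bs·F_u·A_nt = 197.8 kips → 148 kips.
Bolt shear governs: 127 kips.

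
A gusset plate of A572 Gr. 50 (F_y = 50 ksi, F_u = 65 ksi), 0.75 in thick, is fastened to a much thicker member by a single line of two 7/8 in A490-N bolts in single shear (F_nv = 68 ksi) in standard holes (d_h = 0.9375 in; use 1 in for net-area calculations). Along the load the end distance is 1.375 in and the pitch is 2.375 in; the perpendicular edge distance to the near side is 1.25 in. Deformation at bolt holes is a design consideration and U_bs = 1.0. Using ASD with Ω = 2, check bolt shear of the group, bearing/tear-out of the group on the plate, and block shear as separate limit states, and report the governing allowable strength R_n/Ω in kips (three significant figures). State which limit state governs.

40.9 kips (bolt shear governs)

Bolt shear: A_b = π·0.875²/4 = 0.6013 in²; R_n = 68 × 0.6013 × 2 × 1 = 81.78 kips → 81.78 / 2 = 40.9 kips.
Bearing: edge l_c = 0.9062, r_n = 53.02 kips; interior l_c = 1.438, r_n = 84.09 kips; R_n = 53.02 + 1·84.09 = 137.1 kips → 68.6 kips.
Block shear: A_gv = 2.812, A_nv = 1.688, A_nt = 0.5625 in²; R_n = min(0.6F_uA_nv, 0.6F_yA_gv) + U_bs·F_u·A_nt = 102.4 kips → 51.2 kips.
Bolt shear governs: 40.9 kips.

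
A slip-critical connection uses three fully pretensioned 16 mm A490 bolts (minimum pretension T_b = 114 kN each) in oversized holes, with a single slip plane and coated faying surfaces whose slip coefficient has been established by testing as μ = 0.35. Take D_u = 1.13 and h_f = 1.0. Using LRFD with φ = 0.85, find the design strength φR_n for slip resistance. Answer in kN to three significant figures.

115 kN

R_n = μ · D_u · h_f · T_b · n_s · n_b = 0.35 × 1.13 × 1.0 × 114 × 1 × 3 = 135.3 kN.
Design strength φR_n = 0.85 × 135.3 = 115 kN.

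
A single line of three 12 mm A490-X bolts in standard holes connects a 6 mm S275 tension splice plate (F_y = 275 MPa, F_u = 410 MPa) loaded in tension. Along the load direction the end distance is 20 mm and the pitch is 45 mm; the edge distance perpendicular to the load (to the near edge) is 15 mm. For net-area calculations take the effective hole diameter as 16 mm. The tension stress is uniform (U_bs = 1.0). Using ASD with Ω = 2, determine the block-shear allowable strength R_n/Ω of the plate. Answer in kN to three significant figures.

60.3 kN

Shear plane L_v = 20 + 2·45 = 110 mm; A_gv = 110 × 6 = 660 mm².
A_nv = (110 − 2.5·16) × 6 = 420 mm².
A_nt = (15 − 0.5·16) × 6 = 42 mm².
0.6 F_u A_nv = 103.3 kN; 0.6 F_y A_gv = 108.9 kN → shear rupture governs the shear term.
R_n = 103.3 + 1.0 × 410 × 42 / 1000 = 120.5 kN.
Allowable strength R_n/Ω = 120.5 / 2 = 60.3 kN.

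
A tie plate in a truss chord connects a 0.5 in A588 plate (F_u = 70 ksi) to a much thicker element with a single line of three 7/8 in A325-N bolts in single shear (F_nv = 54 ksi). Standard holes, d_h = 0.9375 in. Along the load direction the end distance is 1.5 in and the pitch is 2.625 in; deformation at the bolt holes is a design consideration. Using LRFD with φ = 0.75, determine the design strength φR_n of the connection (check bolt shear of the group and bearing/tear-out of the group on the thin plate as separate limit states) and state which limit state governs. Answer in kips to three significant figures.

Bolt shear: A_b = π·0.875²/4 = 0.6013 in²; R_n = 54 × 0.6013 × 3 × 1 = 97.41 kips → 0.75 × 97.41 = 73.1 kips.
Bearing (1.2 l_c t F_u ≤ 2.4 d t F_u): upper limit = 2.4·0.875·0.5·70 = 73.5 kips.
  Edge l_c = 1.5 − 0.9375/2 = 1.031 → r_n = 43.31 kips; interior l_c = 2.625 − 0.9375 = 1.688 → r_n = 70.88 kips.
  R_n,bearing = 1·43.31 + 2·70.88 = 185.1 kips → 0.75 × 185.1 = 139 kips.
Bolt shear governs: 73.1 kips.

73.1 kips (bolt shear governs)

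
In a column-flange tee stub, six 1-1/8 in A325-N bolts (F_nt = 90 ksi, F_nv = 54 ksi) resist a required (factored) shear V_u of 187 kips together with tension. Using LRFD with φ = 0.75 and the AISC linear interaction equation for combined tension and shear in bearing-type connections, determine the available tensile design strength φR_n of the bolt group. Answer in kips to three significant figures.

A_b = π·1.125²/4 = 0.994 in²; f_rv = 187 / (6 × 0.994) = 31.35 ksi.
F'_nt = 1.3 F_nt − (F_nt / φF_nv) f_rv = 1.3·90 − (90/(0.75·54))·31.35 = 47.32 ksi, capped at F_nt → F'_nt = 47.32 ksi.
R_n = F'_nt · A_b · n = 47.32 × 0.994 × 6 = 282.2 kips.
Design strength φR_n = 0.75 × 282.2 = 212 kips.

212 kips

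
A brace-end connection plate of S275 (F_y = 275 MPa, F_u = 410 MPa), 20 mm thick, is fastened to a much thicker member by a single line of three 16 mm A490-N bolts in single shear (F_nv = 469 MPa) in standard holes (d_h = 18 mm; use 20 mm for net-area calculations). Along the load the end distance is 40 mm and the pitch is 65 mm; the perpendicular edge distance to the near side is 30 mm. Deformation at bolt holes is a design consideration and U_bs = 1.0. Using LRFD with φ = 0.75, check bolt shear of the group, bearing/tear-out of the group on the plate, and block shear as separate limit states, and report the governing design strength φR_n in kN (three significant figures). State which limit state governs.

212 kN (bolt shear governs)

Bolt shear: A_b = π·16²/4 = 201.1 mm²; R_n = 469 × 201.1 × 3 × 1 / 1000 = 282.9 kN → 0.75 × 282.9 = 212 kN.
Bearing: edge l_c = 31, r_n = 305 kN; interior l_c = 47, r_n = 314.9 kN; R_n = 305 + 2·314.9 = 934.8 kN → 701 kN.
Block shear: A_gv = 3400, A_nv = 2400, A_nt = 400 mm²; R_n = min(0.6F_uA_nv, 0.6F_yA_gv) + U_bs·F_u·A_nt = 725 kN → 544 kN.
Bolt shear governs: 212 kN.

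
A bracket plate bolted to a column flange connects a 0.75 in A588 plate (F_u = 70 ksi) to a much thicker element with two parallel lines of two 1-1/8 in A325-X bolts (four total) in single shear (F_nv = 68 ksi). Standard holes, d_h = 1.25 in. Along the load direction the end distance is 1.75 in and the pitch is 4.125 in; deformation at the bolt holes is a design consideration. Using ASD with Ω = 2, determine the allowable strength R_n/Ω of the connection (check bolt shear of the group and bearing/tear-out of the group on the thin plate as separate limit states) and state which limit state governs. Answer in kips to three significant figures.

135 kips (bolt shear governs)

Bolt shear: A_b = π·1.125²/4 = 0.994 in²; R_n = 68 × 0.994 × 4 × 1 = 270.4 kips → 270.4 / 2 = 135 kips.
Bearing (1.2 l_c t F_u ≤ 2.4 d t F_u): upper limit = 2.4·1.125·0.75·70 = 141.8 kips.
  Edge l_c = 1.75 − 1.25/2 = 1.125 → r_n = 70.88 kips; interior l_c = 4.125 − 1.25 = 2.875 → r_n = 141.8 kips.
  R_n,bearing = 2·70.88 + 2·141.8 = 425.2 kips → 425.2 / 2 = 213 kips.
Bolt shear governs: 135 kips.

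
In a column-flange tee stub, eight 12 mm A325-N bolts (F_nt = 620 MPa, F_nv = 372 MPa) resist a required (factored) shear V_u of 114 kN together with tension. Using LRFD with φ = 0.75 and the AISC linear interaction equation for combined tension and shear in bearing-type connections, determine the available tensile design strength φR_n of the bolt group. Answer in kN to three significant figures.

A_b = π·12²/4 = 113.1 mm²; f_rv = 114 × 1000 / (8 × 113.1) = 126 MPa.
F'_nt = 1.3 F_nt − (F_nt / φF_nv) f_rv = 1.3·620 − (620/(0.75·372))·126 = 526 MPa, capped at F_nt → F'_nt = 526 MPa.
R_n = F'_nt · A_b · n = 526 × 113.1 × 8 / 1000 = 475.9 kN.
Design strength φR_n = 0.75 × 475.9 = 357 kN.

357 kN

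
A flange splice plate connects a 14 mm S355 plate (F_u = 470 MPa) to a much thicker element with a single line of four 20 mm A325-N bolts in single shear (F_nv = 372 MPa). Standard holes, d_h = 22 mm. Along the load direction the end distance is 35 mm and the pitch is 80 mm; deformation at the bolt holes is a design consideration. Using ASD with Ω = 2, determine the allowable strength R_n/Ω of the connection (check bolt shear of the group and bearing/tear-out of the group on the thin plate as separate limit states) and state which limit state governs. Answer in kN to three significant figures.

Bolt shear: A_b = π·20²/4 = 314.2 mm²; R_n = 372 × 314.2 × 4 × 1 / 1000 = 467.5 kN → 467.5 / 2 = 234 kN.
Bearing (1.2 l_c t F_u ≤ 2.4 d t F_u): upper limit = 2.4·20·14·470 / 1000 = 315.8 kN.
  Edge l_c = 35 − 22/2 = 24 → r_n = 189.5 kN; interior l_c = 80 − 22 = 58 → r_n = 315.8 kN.
  R_n,bearing = 1·189.5 + 3·315.8 = 1137 kN → 1137 / 2 = 569 kN.
Bolt shear governs: 234 kN.

234 kN (bolt shear governs)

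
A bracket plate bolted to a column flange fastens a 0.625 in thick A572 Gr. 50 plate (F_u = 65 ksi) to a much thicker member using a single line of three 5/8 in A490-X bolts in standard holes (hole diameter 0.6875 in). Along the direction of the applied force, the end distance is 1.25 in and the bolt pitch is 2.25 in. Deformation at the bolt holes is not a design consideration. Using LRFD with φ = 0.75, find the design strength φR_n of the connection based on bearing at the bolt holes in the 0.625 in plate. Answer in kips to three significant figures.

Per bolt r_n = 1.5 l_c t F_u ≤ 3.0 d t F_u; upper limit = 3.0 × 0.625 × 0.625 × 65 = 76.17 kips.
Edge bolt: l_c = 1.25 − 0.6875/2 = 0.9062 in → 1.5 × 0.9062 × 0.625 × 65 = 55.22 → r_n = 55.22 kips.
Interior bolts: l_c = 2.25 − 0.6875 = 1.562 in → 1.5 × 1.562 × 0.625 × 65 = 95.21 → r_n = 76.17 kips.
R_n = 1 × 55.22 + 2 × 76.17 = 207.6 kips.
Design strength φR_n = 0.75 × 207.6 = 156 kips.

156 kips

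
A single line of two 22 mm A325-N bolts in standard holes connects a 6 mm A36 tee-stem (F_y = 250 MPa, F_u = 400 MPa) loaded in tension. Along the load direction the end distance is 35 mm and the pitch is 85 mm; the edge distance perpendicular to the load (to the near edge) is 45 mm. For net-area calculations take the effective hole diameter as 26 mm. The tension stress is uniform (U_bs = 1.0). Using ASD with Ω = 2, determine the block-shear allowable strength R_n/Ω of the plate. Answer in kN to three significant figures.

Shear plane L_v = 35 + 1·85 = 120 mm; A_gv = 120 × 6 = 720 mm².
A_nv = (120 − 1.5·26) × 6 = 486 mm².
A_nt = (45 − 0.5·26) × 6 = 192 mm².
0.6 F_u A_nv = 116.6 kN; 0.6 F_y A_gv = 108 kN → shear yielding governs the shear term.
R_n = 108 + 1.0 × 400 × 192 / 1000 = 184.8 kN.
Allowable strength R_n/Ω = 184.8 / 2 = 92.4 kN.

92.4 kN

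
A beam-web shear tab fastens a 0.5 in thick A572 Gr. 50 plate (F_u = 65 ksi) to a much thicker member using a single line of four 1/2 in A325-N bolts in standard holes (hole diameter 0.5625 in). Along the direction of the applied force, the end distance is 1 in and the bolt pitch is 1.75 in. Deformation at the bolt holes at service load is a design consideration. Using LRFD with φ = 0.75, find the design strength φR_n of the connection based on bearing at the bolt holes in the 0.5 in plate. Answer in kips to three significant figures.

109 kips

Per bolt r_n = 1.2 l_c t F_u ≤ 2.4 d t F_u; upper limit = 2.4 × 0.5 × 0.5 × 65 = 39 kips.
Edge bolt: l_c = 1 − 0.5625/2 = 0.7188 in → 1.2 × 0.7188 × 0.5 × 65 = 28.03 → r_n = 28.03 kips.
Interior bolts: l_c = 1.75 − 0.5625 = 1.188 in → 1.2 × 1.188 × 0.5 × 65 = 46.31 → r_n = 39 kips.
R_n = 1 × 28.03 + 3 × 39 = 145 kips.
Design strength φR_n = 0.75 × 145 = 109 kips.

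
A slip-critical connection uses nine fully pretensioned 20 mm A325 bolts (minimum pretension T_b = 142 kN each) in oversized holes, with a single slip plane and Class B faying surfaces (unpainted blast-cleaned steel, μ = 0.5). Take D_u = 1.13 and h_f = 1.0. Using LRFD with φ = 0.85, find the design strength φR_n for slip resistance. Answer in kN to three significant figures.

614 kN

R_n = μ · D_u · h_f · T_b · n_s · n_b = 0.5 × 1.13 × 1.0 × 142 × 1 × 9 = 722.1 kN.
Design strength φR_n = 0.85 × 722.1 = 614 kN.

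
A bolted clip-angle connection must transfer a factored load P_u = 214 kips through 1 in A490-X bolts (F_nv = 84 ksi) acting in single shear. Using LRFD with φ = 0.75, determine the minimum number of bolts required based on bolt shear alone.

A_b = π·1²/4 = 0.7854 in².
Per-bolt design strength φR_n = 0.75 × 84 × 0.7854 × 1 = 49.48 kips.
n ≥ 214 / 49.48 = 4.325 → use 5 bolts.

5 bolts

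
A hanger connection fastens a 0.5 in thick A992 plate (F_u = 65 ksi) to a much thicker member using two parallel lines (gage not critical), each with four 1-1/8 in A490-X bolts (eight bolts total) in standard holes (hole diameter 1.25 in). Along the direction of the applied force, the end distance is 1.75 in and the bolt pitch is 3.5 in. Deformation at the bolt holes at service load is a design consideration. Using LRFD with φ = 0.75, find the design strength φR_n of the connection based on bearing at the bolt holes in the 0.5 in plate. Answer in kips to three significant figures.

461 kips

Per bolt r_n = 1.2 l_c t F_u ≤ 2.4 d t F_u; upper limit = 2.4 × 1.125 × 0.5 × 65 = 87.75 kips.
Edge bolt: l_c = 1.75 − 1.25/2 = 1.125 in → 1.2 × 1.125 × 0.5 × 65 = 43.87 → r_n = 43.87 kips.
Interior bolts: l_c = 3.5 − 1.25 = 2.25 in → 1.2 × 2.25 × 0.5 × 65 = 87.75 → r_n = 87.75 kips.
R_n = 2 × 43.87 + 6 × 87.75 = 614.2 kips.
Design strength φR_n = 0.75 × 614.2 = 461 kips.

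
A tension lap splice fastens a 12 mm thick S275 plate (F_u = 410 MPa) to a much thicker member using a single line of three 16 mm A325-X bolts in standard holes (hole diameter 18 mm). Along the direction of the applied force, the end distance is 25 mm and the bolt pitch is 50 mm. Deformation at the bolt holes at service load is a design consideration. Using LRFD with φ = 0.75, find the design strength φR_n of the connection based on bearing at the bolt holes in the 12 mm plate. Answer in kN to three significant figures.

354 kN

Per bolt r_n = 1.2 l_c t F_u ≤ 2.4 d t F_u; upper limit = 2.4 × 16 × 12 × 410 / 1000 = 188.9 kN.
Edge bolt: l_c = 25 − 18/2 = 16 mm → 1.2 × 16 × 12 × 410 / 1000 = 94.46 → r_n = 94.46 kN.
Interior bolts: l_c = 50 − 18 = 32 mm → 1.2 × 32 × 12 × 410 / 1000 = 188.9 → r_n = 188.9 kN.
R_n = 1 × 94.46 + 2 × 188.9 = 472.3 kN.
Design strength φR_n = 0.75 × 472.3 = 354 kN.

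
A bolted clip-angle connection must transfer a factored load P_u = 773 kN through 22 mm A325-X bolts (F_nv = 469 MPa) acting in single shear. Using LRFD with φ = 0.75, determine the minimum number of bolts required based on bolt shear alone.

6 bolts

A_b = π·22²/4 = 380.1 mm².
Per-bolt design strength φR_n = 0.75 × 469 × 380.1 × 1 / 1000 = 133.7 kN.
n ≥ 773 / 133.7 = 5.781 → use 6 bolts.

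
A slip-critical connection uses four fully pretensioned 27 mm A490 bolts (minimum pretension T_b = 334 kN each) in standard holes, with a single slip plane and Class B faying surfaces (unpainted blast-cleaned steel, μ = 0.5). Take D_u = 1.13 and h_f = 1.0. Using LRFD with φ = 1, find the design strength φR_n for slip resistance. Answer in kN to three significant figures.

R_n = μ · D_u · h_f · T_b · n_s · n_b = 0.5 × 1.13 × 1.0 × 334 × 1 × 4 = 754.8 kN.
Design strength φR_n = 1 × 754.8 = 755 kN.

755 kN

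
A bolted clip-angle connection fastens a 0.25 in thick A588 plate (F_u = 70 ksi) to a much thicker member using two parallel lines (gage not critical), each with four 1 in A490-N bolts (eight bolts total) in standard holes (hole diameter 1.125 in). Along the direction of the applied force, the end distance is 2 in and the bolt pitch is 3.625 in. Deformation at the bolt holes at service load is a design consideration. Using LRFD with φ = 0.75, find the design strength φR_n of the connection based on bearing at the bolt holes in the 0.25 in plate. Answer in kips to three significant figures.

234 kips

Per bolt r_n = 1.2 l_c t F_u ≤ 2.4 d t F_u; upper limit = 2.4 × 1 × 0.25 × 70 = 42 kips.
Edge bolt: l_c = 2 − 1.125/2 = 1.438 in → 1.2 × 1.438 × 0.25 × 70 = 30.19 → r_n = 30.19 kips.
Interior bolts: l_c = 3.625 − 1.125 = 2.5 in → 1.2 × 2.5 × 0.25 × 70 = 52.5 → r_n = 42 kips.
R_n = 2 × 30.19 + 6 × 42 = 312.4 kips.
Design strength φR_n = 0.75 × 312.4 = 234 kips.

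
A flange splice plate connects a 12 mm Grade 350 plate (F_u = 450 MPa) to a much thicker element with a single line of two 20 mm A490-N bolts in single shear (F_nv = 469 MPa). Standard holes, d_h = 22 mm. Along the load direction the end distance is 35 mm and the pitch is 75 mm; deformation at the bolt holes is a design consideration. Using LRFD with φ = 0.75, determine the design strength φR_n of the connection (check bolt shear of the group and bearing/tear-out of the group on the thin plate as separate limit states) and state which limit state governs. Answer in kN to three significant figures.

221 kN (bolt shear governs)

Bolt shear: A_b = π·20²/4 = 314.2 mm²; R_n = 469 × 314.2 × 2 × 1 / 1000 = 294.7 kN → 0.75 × 294.7 = 221 kN.
Bearing (1.2 l_c t F_u ≤ 2.4 d t F_u): upper limit = 2.4·20·12·450 / 1000 = 259.2 kN.
  Edge l_c = 35 − 22/2 = 24 → r_n = 155.5 kN; interior l_c = 75 − 22 = 53 → r_n = 259.2 kN.
  R_n,bearing = 1·155.5 + 1·259.2 = 414.7 kN → 0.75 × 414.7 = 311 kN.
Bolt shear governs: 221 kN.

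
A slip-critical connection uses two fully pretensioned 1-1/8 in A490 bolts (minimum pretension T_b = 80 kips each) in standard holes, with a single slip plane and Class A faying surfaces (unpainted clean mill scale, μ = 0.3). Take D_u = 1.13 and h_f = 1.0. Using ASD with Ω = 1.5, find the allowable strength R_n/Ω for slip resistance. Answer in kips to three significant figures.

R_n = μ · D_u · h_f · T_b · n_s · n_b = 0.3 × 1.13 × 1.0 × 80 × 1 × 2 = 54.24 kips.
Allowable strength R_n/Ω = 54.24 / 1.5 = 36.2 kips.

36.2 kips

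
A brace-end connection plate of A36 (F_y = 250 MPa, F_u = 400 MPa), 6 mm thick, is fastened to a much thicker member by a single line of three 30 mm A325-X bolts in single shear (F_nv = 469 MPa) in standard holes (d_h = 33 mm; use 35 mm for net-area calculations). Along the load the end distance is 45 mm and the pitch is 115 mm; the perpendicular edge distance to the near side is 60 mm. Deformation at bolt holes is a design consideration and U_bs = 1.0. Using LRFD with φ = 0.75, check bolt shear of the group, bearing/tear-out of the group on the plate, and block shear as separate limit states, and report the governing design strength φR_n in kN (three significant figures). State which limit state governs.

Bolt shear: A_b = π·30²/4 = 706.9 mm²; R_n = 469 × 706.9 × 3 × 1 / 1000 = 994.5 kN → 0.75 × 994.5 = 746 kN.
Bearing: edge l_c = 28.5, r_n = 82.08 kN; interior l_c = 82, r_n = 172.8 kN; R_n = 82.08 + 2·172.8 = 427.7 kN → 321 kN.
Block shear: A_gv = 1650, A_nv = 1125, A_nt = 255 mm²; R_n = min(0.6F_uA_nv, 0.6F_yA_gv) + U_bs·F_u·A_nt = 349.5 kN → 262 kN.
Block shear governs: 262 kN.

262 kN (block shear governs)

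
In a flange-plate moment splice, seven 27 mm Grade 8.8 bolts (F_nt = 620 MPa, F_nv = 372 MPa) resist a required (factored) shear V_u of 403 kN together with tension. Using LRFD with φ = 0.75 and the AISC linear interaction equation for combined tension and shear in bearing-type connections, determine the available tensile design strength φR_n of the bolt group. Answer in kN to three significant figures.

A_b = π·27²/4 = 572.6 mm²; f_rv = 403 × 1000 / (7 × 572.6) = 100.6 MPa.
F'_nt = 1.3 F_nt − (F_nt / φF_nv) f_rv = 1.3·620 − (620/(0.75·372))·100.6 = 582.6 MPa, capped at F_nt → F'_nt = 582.6 MPa.
R_n = F'_nt · A_b · n = 582.6 × 572.6 × 7 / 1000 = 2335 kN.
Design strength φR_n = 0.75 × 2335 = 1750 kN.

1750 kN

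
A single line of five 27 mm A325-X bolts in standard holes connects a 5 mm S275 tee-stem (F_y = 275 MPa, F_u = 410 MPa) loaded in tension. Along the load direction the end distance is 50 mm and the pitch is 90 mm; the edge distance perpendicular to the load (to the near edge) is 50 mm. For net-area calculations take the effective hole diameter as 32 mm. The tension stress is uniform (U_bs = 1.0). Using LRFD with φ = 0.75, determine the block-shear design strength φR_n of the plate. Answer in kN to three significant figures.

Shear plane L_v = 50 + 4·90 = 410 mm; A_gv = 410 × 5 = 2050 mm².
A_nv = (410 − 4.5·32) × 5 = 1330 mm².
A_nt = (50 − 0.5·32) × 5 = 170 mm².
0.6 F_u A_nv = 327.2 kN; 0.6 F_y A_gv = 338.2 kN → shear rupture governs the shear term.
R_n = 327.2 + 1.0 × 410 × 170 / 1000 = 396.9 kN.
Design strength φR_n = 0.75 × 396.9 = 298 kN.

298 kN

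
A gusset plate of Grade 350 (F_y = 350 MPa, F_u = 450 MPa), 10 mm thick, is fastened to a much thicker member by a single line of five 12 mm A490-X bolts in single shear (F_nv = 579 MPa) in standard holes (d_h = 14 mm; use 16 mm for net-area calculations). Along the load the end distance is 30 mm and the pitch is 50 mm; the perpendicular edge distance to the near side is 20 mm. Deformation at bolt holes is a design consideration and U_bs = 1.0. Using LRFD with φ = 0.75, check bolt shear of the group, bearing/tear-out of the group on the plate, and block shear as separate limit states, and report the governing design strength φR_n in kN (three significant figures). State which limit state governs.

Bolt shear: A_b = π·12²/4 = 113.1 mm²; R_n = 579 × 113.1 × 5 × 1 / 1000 = 327.4 kN → 0.75 × 327.4 = 246 kN.
Bearing: edge l_c = 23, r_n = 124.2 kN; interior l_c = 36, r_n = 129.6 kN; R_n = 124.2 + 4·129.6 = 642.6 kN → 482 kN.
Block shear: A_gv = 2300, A_nv = 1580, A_nt = 120 mm²; R_n = min(0.6F_uA_nv, 0.6F_yA_gv) + U_bs·F_u·A_nt = 480.6 kN → 360 kN.
Bolt shear governs: 246 kN.

246 kN (bolt shear governs)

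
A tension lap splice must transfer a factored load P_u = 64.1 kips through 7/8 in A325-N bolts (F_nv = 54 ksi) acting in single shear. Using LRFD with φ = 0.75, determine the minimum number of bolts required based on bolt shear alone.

3 bolts

A_b = π·0.875²/4 = 0.6013 in².
Per-bolt design strength φR_n = 0.75 × 54 × 0.6013 × 1 = 24.35 kips.
n ≥ 64.1 / 24.35 = 2.632 → use 3 bolts.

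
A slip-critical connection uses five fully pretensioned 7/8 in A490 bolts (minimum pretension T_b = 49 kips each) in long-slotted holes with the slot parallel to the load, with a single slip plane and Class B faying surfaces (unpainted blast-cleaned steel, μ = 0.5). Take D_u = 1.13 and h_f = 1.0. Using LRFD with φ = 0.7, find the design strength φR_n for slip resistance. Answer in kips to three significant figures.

R_n = μ · D_u · h_f · T_b · n_s · n_b = 0.5 × 1.13 × 1.0 × 49 × 1 × 5 = 138.4 kips.
Design strength φR_n = 0.7 × 138.4 = 96.9 kips.

96.9 kips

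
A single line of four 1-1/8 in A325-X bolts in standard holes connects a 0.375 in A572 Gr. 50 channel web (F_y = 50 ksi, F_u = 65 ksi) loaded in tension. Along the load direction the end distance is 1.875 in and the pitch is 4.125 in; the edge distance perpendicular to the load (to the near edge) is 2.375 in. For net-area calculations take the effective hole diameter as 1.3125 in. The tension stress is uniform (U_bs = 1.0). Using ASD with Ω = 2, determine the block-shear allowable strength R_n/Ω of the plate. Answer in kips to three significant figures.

91.6 kips

Shear plane L_v = 1.875 + 3·4.125 = 14.25 in; A_gv = 14.25 × 0.375 = 5.344 in².
A_nv = (14.25 − 3.5·1.3125) × 0.375 = 3.621 in².
A_nt = (2.375 − 0.5·1.3125) × 0.375 = 0.6445 in².
0.6 F_u A_nv = 141.2 kips; 0.6 F_y A_gv = 160.3 kips → shear rupture governs the shear term.
R_n = 141.2 + 1.0 × 65 × 0.6445 = 183.1 kips.
Allowable strength R_n/Ω = 183.1 / 2 = 91.6 kips.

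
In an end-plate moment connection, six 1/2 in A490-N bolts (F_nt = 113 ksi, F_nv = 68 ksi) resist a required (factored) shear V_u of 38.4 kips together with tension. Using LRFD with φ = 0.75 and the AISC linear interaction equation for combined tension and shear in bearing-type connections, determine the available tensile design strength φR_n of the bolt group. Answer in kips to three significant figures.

A_b = π·0.5²/4 = 0.1963 in²; f_rv = 38.4 / (6 × 0.1963) = 32.59 ksi.
F'_nt = 1.3 F_nt − (F_nt / φF_nv) f_rv = 1.3·113 − (113/(0.75·68))·32.59 = 74.68 ksi, capped at F_nt → F'_nt = 74.68 ksi.
R_n = F'_nt · A_b · n = 74.68 × 0.1963 × 6 = 87.98 kips.
Design strength φR_n = 0.75 × 87.98 = 66 kips.

66 kips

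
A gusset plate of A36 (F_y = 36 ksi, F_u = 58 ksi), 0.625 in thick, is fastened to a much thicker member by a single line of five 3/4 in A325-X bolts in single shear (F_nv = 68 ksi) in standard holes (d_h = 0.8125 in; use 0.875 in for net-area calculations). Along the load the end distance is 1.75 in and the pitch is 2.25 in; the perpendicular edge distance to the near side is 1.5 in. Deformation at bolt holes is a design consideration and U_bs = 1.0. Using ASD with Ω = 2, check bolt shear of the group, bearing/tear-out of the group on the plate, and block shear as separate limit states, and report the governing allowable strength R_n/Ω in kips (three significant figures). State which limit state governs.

75.1 kips (bolt shear governs)

Bolt shear: A_b = π·0.75²/4 = 0.4418 in²; R_n = 68 × 0.4418 × 5 × 1 = 150.2 kips → 150.2 / 2 = 75.1 kips.
Bearing: edge l_c = 1.344, r_n = 58.45 kips; interior l_c = 1.438, r_n = 62.53 kips; R_n = 58.45 + 4·62.53 = 308.6 kips → 154 kips.
Block shear: A_gv = 6.719, A_nv = 4.258, A_nt = 0.6641 in²; R_n = min(0.6F_uA_nv, 0.6F_yA_gv) + U_bs·F_u·A_nt = 183.6 kips → 91.8 kips.
Bolt shear governs: 75.1 kips.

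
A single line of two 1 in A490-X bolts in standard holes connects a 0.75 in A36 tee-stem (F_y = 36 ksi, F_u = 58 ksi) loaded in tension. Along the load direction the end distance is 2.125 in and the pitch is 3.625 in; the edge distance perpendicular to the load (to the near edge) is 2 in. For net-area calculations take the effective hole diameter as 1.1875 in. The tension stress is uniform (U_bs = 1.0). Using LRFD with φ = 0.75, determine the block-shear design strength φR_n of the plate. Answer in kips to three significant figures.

Shear plane L_v = 2.125 + 1·3.625 = 5.75 in; A_gv = 5.75 × 0.75 = 4.312 in².
A_nv = (5.75 − 1.5·1.1875) × 0.75 = 2.977 in².
A_nt = (2 − 0.5·1.1875) × 0.75 = 1.055 in².
0.6 F_u A_nv = 103.6 kips; 0.6 F_y A_gv = 93.15 kips → shear yielding governs the shear term.
R_n = 93.15 + 1.0 × 58 × 1.055 = 154.3 kips.
Design strength φR_n = 0.75 × 154.3 = 116 kips.

116 kips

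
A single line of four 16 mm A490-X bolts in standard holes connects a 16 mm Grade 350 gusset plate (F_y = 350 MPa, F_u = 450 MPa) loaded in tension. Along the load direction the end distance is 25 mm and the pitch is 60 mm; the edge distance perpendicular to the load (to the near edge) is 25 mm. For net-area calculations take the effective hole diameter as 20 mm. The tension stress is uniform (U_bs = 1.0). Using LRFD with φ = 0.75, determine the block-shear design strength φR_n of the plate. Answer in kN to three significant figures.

Shear plane L_v = 25 + 3·60 = 205 mm; A_gv = 205 × 16 = 3280 mm².
A_nv = (205 − 3.5·20) × 16 = 2160 mm².
A_nt = (25 − 0.5·20) × 16 = 240 mm².
0.6 F_u A_nv = 583.2 kN; 0.6 F_y A_gv = 688.8 kN → shear rupture governs the shear term.
R_n = 583.2 + 1.0 × 450 × 240 / 1000 = 691.2 kN.
Design strength φR_n = 0.75 × 691.2 = 518 kN.

518 kN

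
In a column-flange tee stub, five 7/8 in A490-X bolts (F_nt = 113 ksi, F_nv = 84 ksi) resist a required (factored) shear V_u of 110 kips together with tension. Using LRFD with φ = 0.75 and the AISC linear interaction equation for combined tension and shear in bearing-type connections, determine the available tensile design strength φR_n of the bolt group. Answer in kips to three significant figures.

183 kips

A_b = π·0.875²/4 = 0.6013 in²; f_rv = 110 / (5 × 0.6013) = 36.59 ksi.
F'_nt = 1.3 F_nt − (F_nt / φF_nv) f_rv = 1.3·113 − (113/(0.75·84))·36.59 = 81.28 ksi, capped at F_nt → F'_nt = 81.28 ksi.
R_n = F'_nt · A_b · n = 81.28 × 0.6013 × 5 = 244.4 kips.
Design strength φR_n = 0.75 × 244.4 = 183 kips.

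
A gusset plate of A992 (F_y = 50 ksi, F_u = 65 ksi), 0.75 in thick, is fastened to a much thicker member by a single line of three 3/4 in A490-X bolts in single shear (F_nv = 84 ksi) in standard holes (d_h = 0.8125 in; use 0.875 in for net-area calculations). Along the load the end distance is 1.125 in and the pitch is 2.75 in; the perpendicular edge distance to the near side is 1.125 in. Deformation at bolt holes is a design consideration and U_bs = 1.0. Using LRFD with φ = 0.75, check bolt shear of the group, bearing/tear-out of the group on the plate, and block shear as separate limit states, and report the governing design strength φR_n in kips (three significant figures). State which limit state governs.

Bolt shear: A_b = π·0.75²/4 = 0.4418 in²; R_n = 84 × 0.4418 × 3 × 1 = 111.3 kips → 0.75 × 111.3 = 83.5 kips.
Bearing: edge l_c = 0.7188, r_n = 42.05 kips; interior l_c = 1.938, r_n = 87.75 kips; R_n = 42.05 + 2·87.75 = 217.5 kips → 163 kips.
Block shear: A_gv = 4.969, A_nv = 3.328, A_nt = 0.5156 in²; R_n = min(0.6F_uA_nv, 0.6F_yA_gv) + U_bs·F_u·A_nt = 163.3 kips → 122 kips.
Bolt shear governs: 83.5 kips.

83.5 kips (bolt shear governs)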